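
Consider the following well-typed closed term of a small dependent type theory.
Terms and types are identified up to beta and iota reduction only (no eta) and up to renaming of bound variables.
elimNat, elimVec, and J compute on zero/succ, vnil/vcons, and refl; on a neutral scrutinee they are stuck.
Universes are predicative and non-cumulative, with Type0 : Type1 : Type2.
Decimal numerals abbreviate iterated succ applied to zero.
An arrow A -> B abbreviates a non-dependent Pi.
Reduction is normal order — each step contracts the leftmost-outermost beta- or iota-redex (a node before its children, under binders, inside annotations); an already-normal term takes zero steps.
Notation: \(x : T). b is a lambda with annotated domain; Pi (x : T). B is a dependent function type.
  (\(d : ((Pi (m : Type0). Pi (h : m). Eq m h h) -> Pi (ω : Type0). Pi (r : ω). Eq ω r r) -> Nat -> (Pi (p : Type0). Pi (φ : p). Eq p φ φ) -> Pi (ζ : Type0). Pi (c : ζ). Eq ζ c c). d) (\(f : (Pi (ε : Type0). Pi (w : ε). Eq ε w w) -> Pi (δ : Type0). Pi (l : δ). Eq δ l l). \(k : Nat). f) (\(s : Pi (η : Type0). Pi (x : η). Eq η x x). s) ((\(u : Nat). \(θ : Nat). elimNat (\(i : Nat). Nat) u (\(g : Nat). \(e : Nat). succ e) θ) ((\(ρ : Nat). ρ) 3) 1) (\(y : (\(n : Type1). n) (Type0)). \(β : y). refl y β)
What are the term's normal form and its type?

reduced normal form:
  \(d : Type0). \(m : d). refl d m
inferred type:
  Pi (d : Type0). Pi (m : d). Eq d m m


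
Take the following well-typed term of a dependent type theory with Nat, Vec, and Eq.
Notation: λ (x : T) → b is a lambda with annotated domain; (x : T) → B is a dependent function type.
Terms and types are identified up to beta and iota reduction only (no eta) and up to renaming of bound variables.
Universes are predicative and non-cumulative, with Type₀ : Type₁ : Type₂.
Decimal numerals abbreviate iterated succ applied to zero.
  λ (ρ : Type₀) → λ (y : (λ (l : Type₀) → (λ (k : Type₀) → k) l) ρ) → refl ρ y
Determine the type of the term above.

type:
  (ρ : Type₀) → (y : ρ) → Eq ρ y y


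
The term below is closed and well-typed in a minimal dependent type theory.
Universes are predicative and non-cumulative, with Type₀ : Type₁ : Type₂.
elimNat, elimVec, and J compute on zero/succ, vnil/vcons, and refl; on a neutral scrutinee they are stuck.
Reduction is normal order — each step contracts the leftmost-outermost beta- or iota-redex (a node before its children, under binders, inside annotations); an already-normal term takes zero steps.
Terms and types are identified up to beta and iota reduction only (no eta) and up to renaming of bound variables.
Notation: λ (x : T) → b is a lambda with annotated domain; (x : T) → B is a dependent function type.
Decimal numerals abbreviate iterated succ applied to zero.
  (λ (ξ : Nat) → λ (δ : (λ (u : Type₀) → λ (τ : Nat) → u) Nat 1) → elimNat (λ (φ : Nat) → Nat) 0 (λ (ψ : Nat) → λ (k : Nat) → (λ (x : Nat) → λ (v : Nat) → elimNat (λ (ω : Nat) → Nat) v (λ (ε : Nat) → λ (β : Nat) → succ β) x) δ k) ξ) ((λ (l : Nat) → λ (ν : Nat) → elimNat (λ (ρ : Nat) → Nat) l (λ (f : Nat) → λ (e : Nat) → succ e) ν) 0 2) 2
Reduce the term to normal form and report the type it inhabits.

reduced normal form:
  4
inferred type:
  Nat
observation: 27 normal-order steps separate the term from its normal form.


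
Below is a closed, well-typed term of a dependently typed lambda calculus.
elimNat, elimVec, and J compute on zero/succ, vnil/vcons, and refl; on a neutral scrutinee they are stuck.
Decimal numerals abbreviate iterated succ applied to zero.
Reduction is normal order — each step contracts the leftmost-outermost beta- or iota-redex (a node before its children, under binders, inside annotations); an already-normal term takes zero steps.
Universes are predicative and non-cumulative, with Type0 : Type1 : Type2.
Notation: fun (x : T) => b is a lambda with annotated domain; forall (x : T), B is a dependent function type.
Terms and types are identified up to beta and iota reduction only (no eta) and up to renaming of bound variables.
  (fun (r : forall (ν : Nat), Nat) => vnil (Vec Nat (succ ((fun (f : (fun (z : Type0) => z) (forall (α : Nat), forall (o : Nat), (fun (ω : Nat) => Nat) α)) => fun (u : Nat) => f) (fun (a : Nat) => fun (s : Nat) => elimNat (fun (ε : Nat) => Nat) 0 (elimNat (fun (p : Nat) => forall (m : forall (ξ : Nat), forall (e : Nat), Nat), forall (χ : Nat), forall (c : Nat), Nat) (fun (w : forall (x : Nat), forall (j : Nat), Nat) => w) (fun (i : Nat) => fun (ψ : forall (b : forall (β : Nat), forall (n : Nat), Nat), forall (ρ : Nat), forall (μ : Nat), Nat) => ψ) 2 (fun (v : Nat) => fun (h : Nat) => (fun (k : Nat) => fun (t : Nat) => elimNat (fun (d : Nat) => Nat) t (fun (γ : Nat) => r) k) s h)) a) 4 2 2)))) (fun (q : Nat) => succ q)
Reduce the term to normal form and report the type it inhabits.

normal form:
  vnil (Vec Nat 5)
type:
  Vec (Vec Nat 5) 0


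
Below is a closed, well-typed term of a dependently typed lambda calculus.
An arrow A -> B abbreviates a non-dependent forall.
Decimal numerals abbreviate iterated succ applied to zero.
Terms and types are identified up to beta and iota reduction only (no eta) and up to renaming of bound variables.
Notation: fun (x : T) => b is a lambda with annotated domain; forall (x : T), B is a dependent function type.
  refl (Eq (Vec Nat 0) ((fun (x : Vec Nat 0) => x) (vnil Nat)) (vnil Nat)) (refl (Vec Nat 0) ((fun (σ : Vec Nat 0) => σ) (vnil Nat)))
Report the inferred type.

the term's type:
  Eq (Eq (Vec Nat 0) (vnil Nat) (vnil Nat)) (refl (Vec Nat 0) (vnil Nat)) (refl (Vec Nat 0) (vnil Nat))


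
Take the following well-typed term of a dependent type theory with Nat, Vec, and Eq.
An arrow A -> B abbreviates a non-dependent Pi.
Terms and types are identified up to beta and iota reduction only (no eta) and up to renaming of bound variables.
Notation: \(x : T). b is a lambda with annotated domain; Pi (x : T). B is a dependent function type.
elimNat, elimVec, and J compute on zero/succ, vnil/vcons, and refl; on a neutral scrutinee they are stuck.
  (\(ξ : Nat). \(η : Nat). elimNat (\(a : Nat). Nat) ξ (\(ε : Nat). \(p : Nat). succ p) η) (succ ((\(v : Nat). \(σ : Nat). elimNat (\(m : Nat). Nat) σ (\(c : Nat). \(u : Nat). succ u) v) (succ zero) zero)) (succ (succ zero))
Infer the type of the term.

type:
  Nat


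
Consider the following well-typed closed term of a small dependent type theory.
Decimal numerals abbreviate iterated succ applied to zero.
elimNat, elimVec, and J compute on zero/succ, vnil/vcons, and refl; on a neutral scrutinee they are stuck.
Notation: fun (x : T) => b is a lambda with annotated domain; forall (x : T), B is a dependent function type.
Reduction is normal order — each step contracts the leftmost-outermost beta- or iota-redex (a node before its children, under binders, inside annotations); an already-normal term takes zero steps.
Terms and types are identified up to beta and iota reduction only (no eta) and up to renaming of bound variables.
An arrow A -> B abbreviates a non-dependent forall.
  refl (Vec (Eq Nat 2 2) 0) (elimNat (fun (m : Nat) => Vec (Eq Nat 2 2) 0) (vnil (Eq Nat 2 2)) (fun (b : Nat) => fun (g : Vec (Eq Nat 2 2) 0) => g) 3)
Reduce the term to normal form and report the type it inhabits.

reduced normal form:
  refl (Vec (Eq Nat 2 2) 0) (vnil (Eq Nat 2 2))
type:
  Eq (Vec (Eq Nat 2 2) 0) (vnil (Eq Nat 2 2)) (vnil (Eq Nat 2 2))


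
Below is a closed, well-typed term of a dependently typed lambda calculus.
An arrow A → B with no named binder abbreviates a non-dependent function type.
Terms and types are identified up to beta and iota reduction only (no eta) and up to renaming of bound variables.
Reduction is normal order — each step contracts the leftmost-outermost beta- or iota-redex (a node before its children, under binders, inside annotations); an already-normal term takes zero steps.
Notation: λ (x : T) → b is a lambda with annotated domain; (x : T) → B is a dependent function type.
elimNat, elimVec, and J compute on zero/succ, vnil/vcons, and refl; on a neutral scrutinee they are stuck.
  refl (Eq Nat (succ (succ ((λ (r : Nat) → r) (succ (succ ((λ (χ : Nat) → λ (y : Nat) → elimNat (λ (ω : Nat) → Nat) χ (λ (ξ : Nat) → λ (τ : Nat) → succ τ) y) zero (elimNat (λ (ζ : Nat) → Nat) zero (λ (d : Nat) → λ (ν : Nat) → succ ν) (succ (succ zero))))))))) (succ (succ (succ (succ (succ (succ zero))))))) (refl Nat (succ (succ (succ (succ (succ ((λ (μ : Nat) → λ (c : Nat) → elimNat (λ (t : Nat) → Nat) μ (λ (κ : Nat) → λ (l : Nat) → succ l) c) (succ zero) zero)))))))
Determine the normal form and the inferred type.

normal form:
  refl (Eq Nat (succ (succ (succ (succ (succ (succ zero)))))) (succ (succ (succ (succ (succ (succ zero))))))) (refl Nat (succ (succ (succ (succ (succ (succ zero)))))))
inferred type:
  Eq (Eq Nat (succ (succ (succ (succ (succ (succ zero)))))) (succ (succ (succ (succ (succ (succ zero))))))) (refl Nat (succ (succ (succ (succ (succ (succ zero))))))) (refl Nat (succ (succ (succ (succ (succ (succ zero)))))))
observation: normalization takes exactly 20 steps under the normal-order strategy.


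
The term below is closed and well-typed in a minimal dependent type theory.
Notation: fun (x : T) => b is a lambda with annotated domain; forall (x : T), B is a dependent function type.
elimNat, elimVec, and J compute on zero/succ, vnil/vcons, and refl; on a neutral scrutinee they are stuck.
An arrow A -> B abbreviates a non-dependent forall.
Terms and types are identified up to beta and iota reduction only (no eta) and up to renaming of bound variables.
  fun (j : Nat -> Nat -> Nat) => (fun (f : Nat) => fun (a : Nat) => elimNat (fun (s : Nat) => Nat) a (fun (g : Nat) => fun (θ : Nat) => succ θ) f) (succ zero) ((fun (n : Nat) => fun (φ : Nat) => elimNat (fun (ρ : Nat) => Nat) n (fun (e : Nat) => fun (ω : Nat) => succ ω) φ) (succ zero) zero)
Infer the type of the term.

inferred type:
  (Nat -> Nat -> Nat) -> Nat


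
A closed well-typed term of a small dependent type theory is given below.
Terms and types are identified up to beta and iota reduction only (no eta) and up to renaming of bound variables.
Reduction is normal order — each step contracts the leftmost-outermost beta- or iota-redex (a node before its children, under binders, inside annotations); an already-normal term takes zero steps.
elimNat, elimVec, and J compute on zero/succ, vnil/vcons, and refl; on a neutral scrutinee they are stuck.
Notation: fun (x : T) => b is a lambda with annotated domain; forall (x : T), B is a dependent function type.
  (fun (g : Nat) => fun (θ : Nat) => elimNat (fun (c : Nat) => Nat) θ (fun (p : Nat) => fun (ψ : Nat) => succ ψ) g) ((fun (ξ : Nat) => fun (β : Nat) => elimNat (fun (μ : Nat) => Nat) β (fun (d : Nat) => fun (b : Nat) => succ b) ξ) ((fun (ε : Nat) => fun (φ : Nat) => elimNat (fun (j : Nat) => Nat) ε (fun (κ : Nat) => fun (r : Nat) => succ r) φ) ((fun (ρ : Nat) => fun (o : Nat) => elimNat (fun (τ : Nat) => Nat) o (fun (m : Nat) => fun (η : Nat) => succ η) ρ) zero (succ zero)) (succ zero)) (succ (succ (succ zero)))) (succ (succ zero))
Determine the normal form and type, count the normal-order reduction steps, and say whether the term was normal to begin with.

resulting normal form:
  succ (succ (succ (succ (succ (succ (succ zero))))))
type:
  Nat
normal-order step count: 36
started in normal form: no
first redex: a beta-redex


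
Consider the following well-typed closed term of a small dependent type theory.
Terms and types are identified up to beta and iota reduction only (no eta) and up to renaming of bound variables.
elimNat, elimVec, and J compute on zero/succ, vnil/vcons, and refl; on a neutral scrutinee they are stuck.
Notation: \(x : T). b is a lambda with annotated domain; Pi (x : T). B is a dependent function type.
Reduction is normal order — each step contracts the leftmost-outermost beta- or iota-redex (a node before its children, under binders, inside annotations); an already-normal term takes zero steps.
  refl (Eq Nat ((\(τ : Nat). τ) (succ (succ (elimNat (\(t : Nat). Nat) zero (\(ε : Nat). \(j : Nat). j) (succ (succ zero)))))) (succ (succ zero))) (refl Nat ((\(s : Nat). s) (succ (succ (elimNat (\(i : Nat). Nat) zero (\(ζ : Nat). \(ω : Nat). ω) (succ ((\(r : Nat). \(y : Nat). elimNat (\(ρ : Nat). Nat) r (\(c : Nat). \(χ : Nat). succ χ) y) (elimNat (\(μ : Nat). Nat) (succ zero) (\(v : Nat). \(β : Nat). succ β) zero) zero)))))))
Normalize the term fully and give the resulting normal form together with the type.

resulting normal form:
  refl (Eq Nat (succ (succ zero)) (succ (succ zero))) (refl Nat (succ (succ zero)))
type:
  Eq (Eq Nat (succ (succ zero)) (succ (succ zero))) (refl Nat (succ (succ zero))) (refl Nat (succ (succ zero)))
observation: contracting a beta-redex first, the term normalizes in 20 steps.


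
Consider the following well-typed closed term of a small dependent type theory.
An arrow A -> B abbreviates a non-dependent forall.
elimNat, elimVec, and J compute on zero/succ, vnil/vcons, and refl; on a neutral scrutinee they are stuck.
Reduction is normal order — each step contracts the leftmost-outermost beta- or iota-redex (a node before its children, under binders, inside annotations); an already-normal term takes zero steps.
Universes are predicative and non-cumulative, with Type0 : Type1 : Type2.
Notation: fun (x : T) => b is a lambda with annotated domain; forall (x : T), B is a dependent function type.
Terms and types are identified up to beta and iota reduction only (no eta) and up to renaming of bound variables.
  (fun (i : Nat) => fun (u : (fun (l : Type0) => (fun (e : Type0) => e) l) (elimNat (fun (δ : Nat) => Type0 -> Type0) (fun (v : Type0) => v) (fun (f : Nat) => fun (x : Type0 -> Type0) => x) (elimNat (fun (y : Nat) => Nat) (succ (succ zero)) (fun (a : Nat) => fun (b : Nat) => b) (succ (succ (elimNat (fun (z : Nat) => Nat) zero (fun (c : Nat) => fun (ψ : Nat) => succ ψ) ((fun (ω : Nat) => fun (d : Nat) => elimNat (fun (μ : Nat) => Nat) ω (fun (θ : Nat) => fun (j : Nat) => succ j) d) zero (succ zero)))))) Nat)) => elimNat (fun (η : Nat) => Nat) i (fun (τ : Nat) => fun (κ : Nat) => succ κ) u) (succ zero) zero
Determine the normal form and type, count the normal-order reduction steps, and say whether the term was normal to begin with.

reduced normal form:
  succ zero
inferred type:
  Nat
steps to reach normal form (normal order): 3
already normal: no
first redex: a beta-redex


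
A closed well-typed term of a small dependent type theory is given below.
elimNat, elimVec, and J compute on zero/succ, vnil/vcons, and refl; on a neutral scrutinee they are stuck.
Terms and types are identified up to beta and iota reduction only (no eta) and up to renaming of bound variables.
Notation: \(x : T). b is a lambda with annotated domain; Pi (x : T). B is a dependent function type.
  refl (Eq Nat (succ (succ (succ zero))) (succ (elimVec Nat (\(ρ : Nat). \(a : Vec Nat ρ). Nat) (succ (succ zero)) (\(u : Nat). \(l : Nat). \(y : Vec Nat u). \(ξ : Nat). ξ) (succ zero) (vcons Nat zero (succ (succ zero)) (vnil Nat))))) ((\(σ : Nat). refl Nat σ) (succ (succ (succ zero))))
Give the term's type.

type:
  Eq (Eq Nat (succ (succ (succ zero))) (succ (succ (succ zero)))) (refl Nat (succ (succ (succ zero)))) (refl Nat (succ (succ (succ zero))))


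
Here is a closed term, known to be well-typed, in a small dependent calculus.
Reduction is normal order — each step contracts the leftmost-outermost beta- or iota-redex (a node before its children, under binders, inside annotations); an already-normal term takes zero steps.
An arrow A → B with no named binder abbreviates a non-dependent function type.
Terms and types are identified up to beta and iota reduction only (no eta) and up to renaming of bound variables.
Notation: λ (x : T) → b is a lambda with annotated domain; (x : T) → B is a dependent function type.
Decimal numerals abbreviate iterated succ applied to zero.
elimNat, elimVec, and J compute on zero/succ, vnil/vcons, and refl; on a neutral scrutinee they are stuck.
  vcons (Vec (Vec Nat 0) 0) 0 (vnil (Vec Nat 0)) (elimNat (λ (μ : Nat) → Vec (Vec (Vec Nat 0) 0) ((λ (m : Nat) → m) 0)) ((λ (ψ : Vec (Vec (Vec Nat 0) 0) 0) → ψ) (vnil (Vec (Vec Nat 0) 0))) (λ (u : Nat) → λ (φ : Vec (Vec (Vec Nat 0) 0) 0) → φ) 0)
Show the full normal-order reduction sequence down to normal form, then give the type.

normal-order reduction sequence:
  vcons (Vec (Vec Nat 0) 0) 0 (vnil (Vec Nat 0)) (elimNat (λ (μ : Nat) → Vec (Vec (Vec Nat 0) 0) ((λ (m : Nat) → m) 0)) ((λ (ψ : Vec (Vec (Vec Nat 0) 0) 0) → ψ) (vnil (Vec (Vec Nat 0) 0))) (λ (u : Nat) → λ (φ : Vec (Vec (Vec Nat 0) 0) 0) → φ) 0)
  ~> vcons (Vec (Vec Nat 0) 0) 0 (vnil (Vec Nat 0)) ((λ (μ : Vec (Vec (Vec Nat 0) 0) 0) → μ) (vnil (Vec (Vec Nat 0) 0)))
  ~> vcons (Vec (Vec Nat 0) 0) 0 (vnil (Vec Nat 0)) (vnil (Vec (Vec Nat 0) 0))
type:
  Vec (Vec (Vec Nat 0) 0) 1


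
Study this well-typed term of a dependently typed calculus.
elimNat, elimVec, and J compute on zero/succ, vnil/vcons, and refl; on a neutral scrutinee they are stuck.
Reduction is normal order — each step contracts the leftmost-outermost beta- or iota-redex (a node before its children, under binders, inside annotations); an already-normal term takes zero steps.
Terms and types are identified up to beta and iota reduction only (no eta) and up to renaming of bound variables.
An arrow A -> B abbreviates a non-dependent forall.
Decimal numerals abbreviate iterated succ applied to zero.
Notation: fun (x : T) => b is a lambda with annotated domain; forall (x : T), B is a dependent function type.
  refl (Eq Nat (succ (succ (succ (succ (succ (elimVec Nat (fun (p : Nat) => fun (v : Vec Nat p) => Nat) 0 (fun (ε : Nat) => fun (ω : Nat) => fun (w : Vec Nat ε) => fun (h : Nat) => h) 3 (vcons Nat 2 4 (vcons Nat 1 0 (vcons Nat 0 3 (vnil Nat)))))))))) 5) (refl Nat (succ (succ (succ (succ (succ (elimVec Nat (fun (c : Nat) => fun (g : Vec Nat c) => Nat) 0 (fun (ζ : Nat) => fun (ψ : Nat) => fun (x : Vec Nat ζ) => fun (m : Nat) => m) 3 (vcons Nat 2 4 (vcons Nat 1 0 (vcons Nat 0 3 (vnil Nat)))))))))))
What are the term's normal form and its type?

resulting normal form:
  refl (Eq Nat 5 5) (refl Nat 5)
type:
  Eq (Eq Nat 5 5) (refl Nat 5) (refl Nat 5)


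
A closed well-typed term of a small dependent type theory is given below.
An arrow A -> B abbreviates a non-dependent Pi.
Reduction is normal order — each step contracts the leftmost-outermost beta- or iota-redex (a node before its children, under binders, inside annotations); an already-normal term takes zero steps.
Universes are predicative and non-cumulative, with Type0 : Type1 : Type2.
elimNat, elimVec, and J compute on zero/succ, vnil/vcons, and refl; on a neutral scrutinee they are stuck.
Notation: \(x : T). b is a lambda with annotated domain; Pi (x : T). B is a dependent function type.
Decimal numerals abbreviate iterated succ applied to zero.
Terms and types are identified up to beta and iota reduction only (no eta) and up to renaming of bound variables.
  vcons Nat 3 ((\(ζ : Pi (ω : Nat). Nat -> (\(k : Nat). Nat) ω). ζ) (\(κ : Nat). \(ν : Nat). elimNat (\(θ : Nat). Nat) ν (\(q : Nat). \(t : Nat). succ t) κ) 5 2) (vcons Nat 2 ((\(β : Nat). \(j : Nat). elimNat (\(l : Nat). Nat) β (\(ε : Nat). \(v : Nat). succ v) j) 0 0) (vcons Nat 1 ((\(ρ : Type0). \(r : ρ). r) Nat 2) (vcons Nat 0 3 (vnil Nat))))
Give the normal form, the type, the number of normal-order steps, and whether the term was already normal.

resulting normal form:
  vcons Nat 3 7 (vcons Nat 2 0 (vcons Nat 1 2 (vcons Nat 0 3 (vnil Nat))))
the term's type:
  Vec Nat 4
steps to reach normal form (normal order): 24
already normal: no
first contracted redex: a beta-redex


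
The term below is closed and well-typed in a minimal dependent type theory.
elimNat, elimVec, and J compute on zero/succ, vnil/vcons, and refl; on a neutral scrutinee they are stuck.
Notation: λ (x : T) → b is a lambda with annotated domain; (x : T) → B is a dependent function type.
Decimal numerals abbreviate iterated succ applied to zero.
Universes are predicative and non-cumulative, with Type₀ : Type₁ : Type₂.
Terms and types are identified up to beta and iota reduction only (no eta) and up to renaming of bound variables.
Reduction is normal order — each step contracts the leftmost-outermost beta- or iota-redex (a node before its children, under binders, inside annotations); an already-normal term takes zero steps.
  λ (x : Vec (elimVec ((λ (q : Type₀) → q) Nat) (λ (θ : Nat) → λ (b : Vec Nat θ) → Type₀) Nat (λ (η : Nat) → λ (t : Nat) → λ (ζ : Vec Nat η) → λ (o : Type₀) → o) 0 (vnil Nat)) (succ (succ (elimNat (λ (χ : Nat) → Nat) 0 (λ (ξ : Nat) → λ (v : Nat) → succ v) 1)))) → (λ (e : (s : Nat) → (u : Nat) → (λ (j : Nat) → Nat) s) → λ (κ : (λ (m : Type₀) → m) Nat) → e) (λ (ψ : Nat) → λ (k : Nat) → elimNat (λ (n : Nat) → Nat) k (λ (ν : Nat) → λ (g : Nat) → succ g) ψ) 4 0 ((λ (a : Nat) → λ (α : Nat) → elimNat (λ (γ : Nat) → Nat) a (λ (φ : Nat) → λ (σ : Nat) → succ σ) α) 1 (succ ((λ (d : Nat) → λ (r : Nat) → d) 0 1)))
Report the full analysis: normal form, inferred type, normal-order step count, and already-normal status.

normal form:
  λ (x : Vec Nat 3) → 2
the term's type:
  (x : Vec Nat 3) → Nat
normal-order step count: 18
already normal: no
first contracted redex: an elimVec iota-redex


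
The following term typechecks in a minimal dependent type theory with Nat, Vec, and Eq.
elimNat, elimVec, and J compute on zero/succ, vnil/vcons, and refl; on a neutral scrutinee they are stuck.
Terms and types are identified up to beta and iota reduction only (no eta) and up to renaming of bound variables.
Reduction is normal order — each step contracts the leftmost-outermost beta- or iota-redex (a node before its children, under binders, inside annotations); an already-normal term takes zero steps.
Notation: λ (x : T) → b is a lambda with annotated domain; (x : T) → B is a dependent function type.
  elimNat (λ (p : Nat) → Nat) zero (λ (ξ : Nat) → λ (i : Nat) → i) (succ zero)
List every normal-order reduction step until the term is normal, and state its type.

reduction (normal order):
  elimNat (λ (p : Nat) → Nat) zero (λ (ξ : Nat) → λ (i : Nat) → i) (succ zero)
  ~> (λ (p : Nat) → λ (ξ : Nat) → ξ) zero (elimNat (λ (i : Nat) → Nat) zero (λ (ε : Nat) → λ (s : Nat) → s) zero)
  ~> (λ (p : Nat) → p) (elimNat (λ (ξ : Nat) → Nat) zero (λ (i : Nat) → λ (ε : Nat) → ε) zero)
  ~> elimNat (λ (p : Nat) → Nat) zero (λ (ξ : Nat) → λ (i : Nat) → i) zero
  ~> zero
type:
  Nat


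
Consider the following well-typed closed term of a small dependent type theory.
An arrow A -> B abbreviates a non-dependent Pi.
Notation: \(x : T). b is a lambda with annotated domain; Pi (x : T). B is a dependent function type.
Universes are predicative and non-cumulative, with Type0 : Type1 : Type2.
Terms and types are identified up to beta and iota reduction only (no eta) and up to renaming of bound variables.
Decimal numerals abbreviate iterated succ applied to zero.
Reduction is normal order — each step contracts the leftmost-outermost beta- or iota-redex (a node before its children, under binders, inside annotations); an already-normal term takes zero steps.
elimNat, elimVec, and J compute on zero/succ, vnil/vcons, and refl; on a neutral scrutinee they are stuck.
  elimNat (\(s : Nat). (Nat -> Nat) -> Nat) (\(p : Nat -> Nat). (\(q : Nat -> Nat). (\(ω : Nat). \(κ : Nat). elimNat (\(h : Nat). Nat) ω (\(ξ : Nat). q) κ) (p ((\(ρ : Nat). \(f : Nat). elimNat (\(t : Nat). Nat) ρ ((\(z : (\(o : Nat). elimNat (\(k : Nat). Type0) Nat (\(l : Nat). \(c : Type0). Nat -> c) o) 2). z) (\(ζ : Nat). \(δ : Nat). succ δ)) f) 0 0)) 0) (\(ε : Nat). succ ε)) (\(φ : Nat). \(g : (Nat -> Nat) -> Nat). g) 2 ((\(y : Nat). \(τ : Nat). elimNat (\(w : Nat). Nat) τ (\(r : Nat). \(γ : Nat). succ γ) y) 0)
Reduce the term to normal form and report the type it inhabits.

normal form:
  0
type:
  Nat


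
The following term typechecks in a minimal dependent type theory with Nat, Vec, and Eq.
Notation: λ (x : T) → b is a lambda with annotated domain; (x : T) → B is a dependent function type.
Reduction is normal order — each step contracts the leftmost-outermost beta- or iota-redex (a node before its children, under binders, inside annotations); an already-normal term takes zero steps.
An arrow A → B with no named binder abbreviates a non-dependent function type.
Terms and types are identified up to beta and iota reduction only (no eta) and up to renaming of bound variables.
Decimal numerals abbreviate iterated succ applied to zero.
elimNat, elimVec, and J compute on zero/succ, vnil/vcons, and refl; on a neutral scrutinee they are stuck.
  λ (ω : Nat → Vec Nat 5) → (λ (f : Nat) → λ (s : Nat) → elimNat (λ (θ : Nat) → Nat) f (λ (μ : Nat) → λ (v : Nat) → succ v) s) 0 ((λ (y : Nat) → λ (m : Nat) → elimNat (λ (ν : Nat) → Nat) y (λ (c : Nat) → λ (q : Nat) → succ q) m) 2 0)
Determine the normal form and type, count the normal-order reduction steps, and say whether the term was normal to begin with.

resulting normal form:
  λ (ω : Nat → Vec Nat 5) → 2
inferred type:
  (Nat → Vec Nat 5) → Nat
normal-order step count: 12
already normal: no
first contracted redex: a beta-redex


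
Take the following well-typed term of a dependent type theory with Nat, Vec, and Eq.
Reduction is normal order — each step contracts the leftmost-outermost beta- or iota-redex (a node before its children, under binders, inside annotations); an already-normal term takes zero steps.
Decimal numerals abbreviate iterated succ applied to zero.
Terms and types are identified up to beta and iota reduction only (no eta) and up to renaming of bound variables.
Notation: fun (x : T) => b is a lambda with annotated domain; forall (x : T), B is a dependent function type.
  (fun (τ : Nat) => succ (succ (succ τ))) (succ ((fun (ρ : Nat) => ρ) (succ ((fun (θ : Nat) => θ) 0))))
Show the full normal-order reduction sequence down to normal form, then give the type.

normal-order reduction sequence:
  (fun (τ : Nat) => succ (succ (succ τ))) (succ ((fun (ρ : Nat) => ρ) (succ ((fun (θ : Nat) => θ) 0))))
  ~> succ (succ (succ (succ ((fun (τ : Nat) => τ) (succ ((fun (ρ : Nat) => ρ) 0))))))
  ~> succ (succ (succ (succ (succ ((fun (τ : Nat) => τ) 0)))))
  ~> 5
the term's type:
  Nat


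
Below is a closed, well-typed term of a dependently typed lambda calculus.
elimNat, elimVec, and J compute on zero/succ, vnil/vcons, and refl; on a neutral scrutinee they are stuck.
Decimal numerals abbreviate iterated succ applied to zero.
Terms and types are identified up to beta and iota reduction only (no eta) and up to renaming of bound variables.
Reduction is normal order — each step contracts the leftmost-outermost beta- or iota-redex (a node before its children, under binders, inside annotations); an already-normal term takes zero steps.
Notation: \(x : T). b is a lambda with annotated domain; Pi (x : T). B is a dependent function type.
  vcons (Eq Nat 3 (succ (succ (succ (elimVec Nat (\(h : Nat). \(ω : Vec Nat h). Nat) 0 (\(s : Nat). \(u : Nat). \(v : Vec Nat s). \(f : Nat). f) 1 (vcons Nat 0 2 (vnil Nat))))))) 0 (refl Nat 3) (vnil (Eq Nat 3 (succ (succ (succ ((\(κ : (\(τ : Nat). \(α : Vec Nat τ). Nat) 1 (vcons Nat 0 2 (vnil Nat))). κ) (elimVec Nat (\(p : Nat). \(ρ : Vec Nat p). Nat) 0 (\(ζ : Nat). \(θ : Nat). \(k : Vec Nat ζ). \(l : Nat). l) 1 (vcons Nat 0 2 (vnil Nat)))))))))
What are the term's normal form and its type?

normal form:
  vcons (Eq Nat 3 3) 0 (refl Nat 3) (vnil (Eq Nat 3 3))
the term's type:
  Vec (Eq Nat 3 3) 1
observation: 13 normal-order steps normalize the term, beginning with an elimVec iota-redex.


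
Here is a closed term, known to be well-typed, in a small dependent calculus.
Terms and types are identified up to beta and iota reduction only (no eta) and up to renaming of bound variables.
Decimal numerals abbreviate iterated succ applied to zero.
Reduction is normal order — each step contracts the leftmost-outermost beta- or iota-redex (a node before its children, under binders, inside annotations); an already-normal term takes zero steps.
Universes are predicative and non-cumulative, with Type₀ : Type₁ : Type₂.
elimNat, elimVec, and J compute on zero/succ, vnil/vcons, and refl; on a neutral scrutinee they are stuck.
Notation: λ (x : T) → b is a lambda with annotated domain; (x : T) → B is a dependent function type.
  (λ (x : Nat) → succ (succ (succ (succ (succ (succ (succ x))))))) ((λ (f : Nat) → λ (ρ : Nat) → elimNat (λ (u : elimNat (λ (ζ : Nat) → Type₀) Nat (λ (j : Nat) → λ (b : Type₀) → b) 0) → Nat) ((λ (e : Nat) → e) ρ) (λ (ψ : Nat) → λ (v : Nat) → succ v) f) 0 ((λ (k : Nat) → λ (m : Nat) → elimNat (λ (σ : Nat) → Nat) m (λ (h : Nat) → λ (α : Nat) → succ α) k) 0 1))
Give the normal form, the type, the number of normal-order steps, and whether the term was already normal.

reduced normal form:
  8
type:
  Nat
steps to reach normal form (normal order): 8
already normal: no
first redex: a beta-redex


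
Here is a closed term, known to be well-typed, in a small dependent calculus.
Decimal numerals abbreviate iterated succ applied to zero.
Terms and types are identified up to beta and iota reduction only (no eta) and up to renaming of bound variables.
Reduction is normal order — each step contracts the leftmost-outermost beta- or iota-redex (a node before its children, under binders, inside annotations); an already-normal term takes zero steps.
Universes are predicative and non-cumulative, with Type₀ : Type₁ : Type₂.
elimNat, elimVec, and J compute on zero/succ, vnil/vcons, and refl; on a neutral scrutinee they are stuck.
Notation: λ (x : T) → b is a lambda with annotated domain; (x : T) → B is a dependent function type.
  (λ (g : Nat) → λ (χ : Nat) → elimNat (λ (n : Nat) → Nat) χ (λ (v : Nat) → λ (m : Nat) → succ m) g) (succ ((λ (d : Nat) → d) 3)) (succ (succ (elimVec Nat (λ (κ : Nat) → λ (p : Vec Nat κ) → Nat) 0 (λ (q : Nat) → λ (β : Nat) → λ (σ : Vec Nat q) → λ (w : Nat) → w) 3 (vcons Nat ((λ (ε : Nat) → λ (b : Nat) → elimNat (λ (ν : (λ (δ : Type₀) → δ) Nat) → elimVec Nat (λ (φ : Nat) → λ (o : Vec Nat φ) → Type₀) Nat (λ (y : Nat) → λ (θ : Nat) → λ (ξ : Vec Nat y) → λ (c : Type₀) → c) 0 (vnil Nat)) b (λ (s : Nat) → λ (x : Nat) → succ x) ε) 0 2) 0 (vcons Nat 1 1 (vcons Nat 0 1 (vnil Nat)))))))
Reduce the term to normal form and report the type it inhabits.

resulting normal form:
  6
type:
  Nat
observation: contracting a beta-redex first, the term normalizes in 32 steps.


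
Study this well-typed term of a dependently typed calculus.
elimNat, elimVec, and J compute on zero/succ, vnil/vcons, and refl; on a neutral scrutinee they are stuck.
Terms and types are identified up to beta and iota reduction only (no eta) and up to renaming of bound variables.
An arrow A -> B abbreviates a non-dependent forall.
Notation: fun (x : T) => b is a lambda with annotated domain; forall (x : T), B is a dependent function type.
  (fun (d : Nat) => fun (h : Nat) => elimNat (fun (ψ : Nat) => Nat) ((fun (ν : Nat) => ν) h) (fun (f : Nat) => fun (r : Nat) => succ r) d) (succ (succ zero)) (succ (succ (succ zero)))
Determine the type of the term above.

inferred type:
  Nat


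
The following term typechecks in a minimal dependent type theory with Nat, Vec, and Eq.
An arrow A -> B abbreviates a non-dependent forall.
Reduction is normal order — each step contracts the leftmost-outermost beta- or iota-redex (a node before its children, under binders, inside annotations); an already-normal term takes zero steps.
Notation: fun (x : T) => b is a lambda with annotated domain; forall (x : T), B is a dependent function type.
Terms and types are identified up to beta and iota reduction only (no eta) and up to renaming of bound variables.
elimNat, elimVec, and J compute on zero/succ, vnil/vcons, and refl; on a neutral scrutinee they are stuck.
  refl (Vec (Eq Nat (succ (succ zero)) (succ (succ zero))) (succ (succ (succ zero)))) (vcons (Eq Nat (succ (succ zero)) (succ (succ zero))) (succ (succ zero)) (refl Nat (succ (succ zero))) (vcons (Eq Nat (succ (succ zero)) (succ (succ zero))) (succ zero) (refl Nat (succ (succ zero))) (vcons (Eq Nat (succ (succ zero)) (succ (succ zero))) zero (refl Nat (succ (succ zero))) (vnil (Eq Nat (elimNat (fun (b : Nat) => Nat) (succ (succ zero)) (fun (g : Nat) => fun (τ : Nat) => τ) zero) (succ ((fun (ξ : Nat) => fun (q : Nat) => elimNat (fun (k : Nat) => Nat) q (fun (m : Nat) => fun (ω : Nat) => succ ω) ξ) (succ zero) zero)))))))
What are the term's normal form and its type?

reduced normal form:
  refl (Vec (Eq Nat (succ (succ zero)) (succ (succ zero))) (succ (succ (succ zero)))) (vcons (Eq Nat (succ (succ zero)) (succ (succ zero))) (succ (succ zero)) (refl Nat (succ (succ zero))) (vcons (Eq Nat (succ (succ zero)) (succ (succ zero))) (succ zero) (refl Nat (succ (succ zero))) (vcons (Eq Nat (succ (succ zero)) (succ (succ zero))) zero (refl Nat (succ (succ zero))) (vnil (Eq Nat (succ (succ zero)) (succ (succ zero)))))))
inferred type:
  Eq (Vec (Eq Nat (succ (succ zero)) (succ (succ zero))) (succ (succ (succ zero)))) (vcons (Eq Nat (succ (succ zero)) (succ (succ zero))) (succ (succ zero)) (refl Nat (succ (succ zero))) (vcons (Eq Nat (succ (succ zero)) (succ (succ zero))) (succ zero) (refl Nat (succ (succ zero))) (vcons (Eq Nat (succ (succ zero)) (succ (succ zero))) zero (refl Nat (succ (succ zero))) (vnil (Eq Nat (succ (succ zero)) (succ (succ zero))))))) (vcons (Eq Nat (succ (succ zero)) (succ (succ zero))) (succ (succ zero)) (refl Nat (succ (succ zero))) (vcons (Eq Nat (succ (succ zero)) (succ (succ zero))) (succ zero) (refl Nat (succ (succ zero))) (vcons (Eq Nat (succ (succ zero)) (succ (succ zero))) zero (refl Nat (succ (succ zero))) (vnil (Eq Nat (succ (succ zero)) (succ (succ zero)))))))
observation: 7 normal-order steps normalize the term, beginning with an elimNat iota-redex.


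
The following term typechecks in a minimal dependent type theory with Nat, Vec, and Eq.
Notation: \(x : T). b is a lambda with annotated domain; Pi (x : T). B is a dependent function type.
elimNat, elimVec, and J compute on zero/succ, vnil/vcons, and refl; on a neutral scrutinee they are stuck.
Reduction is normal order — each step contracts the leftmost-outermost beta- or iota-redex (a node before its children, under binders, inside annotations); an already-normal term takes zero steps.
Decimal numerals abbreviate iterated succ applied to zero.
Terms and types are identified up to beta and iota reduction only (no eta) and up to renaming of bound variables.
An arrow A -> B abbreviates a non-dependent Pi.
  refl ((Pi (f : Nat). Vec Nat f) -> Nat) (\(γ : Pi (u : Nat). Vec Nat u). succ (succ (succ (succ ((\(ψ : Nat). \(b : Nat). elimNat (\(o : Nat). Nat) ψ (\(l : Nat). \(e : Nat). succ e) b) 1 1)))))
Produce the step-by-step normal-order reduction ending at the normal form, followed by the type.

normal-order reduction sequence:
  refl ((Pi (f : Nat). Vec Nat f) -> Nat) (\(γ : Pi (u : Nat). Vec Nat u). succ (succ (succ (succ ((\(ψ : Nat). \(b : Nat). elimNat (\(o : Nat). Nat) ψ (\(l : Nat). \(e : Nat). succ e) b) 1 1)))))
  ~> refl ((Pi (f : Nat). Vec Nat f) -> Nat) (\(γ : Pi (u : Nat). Vec Nat u). succ (succ (succ (succ ((\(ψ : Nat). elimNat (\(b : Nat). Nat) 1 (\(o : Nat). \(l : Nat). succ l) ψ) 1)))))
  ~> refl ((Pi (f : Nat). Vec Nat f) -> Nat) (\(γ : Pi (u : Nat). Vec Nat u). succ (succ (succ (succ (elimNat (\(ψ : Nat). Nat) 1 (\(b : Nat). \(o : Nat). succ o) 1)))))
  ~> refl ((Pi (f : Nat). Vec Nat f) -> Nat) (\(γ : Pi (u : Nat). Vec Nat u). succ (succ (succ (succ ((\(ψ : Nat). \(b : Nat). succ b) 0 (elimNat (\(o : Nat). Nat) 1 (\(l : Nat). \(e : Nat). succ e) 0))))))
  ~> refl ((Pi (f : Nat). Vec Nat f) -> Nat) (\(γ : Pi (u : Nat). Vec Nat u). succ (succ (succ (succ ((\(ψ : Nat). succ ψ) (elimNat (\(b : Nat). Nat) 1 (\(o : Nat). \(l : Nat). succ l) 0))))))
  ~> refl ((Pi (f : Nat). Vec Nat f) -> Nat) (\(γ : Pi (u : Nat). Vec Nat u). succ (succ (succ (succ (succ (elimNat (\(ψ : Nat). Nat) 1 (\(b : Nat). \(o : Nat). succ o) 0))))))
  ~> refl ((Pi (f : Nat). Vec Nat f) -> Nat) (\(γ : Pi (u : Nat). Vec Nat u). 6)
type:
  Eq ((Pi (f : Nat). Vec Nat f) -> Nat) (\(γ : Pi (u : Nat). Vec Nat u). 6) (\(ψ : Pi (b : Nat). Vec Nat b). 6)


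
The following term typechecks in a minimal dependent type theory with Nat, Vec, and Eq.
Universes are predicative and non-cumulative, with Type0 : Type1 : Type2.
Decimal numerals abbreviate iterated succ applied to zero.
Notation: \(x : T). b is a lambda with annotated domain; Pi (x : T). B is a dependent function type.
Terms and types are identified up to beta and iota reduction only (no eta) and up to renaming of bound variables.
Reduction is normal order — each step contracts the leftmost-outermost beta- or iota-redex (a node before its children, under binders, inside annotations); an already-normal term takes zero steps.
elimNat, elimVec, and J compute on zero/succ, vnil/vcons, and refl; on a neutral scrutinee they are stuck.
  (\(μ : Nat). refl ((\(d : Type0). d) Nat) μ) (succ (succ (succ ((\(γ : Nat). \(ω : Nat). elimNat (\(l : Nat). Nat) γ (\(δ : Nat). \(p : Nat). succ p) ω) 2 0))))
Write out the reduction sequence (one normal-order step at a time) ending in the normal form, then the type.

normal-order reduction:
  (\(μ : Nat). refl ((\(d : Type0). d) Nat) μ) (succ (succ (succ ((\(γ : Nat). \(ω : Nat). elimNat (\(l : Nat). Nat) γ (\(δ : Nat). \(p : Nat). succ p) ω) 2 0))))
  ~> refl ((\(μ : Type0). μ) Nat) (succ (succ (succ ((\(d : Nat). \(γ : Nat). elimNat (\(ω : Nat). Nat) d (\(l : Nat). \(δ : Nat). succ δ) γ) 2 0))))
  ~> refl Nat (succ (succ (succ ((\(μ : Nat). \(d : Nat). elimNat (\(γ : Nat). Nat) μ (\(ω : Nat). \(l : Nat). succ l) d) 2 0))))
  ~> refl Nat (succ (succ (succ ((\(μ : Nat). elimNat (\(d : Nat). Nat) 2 (\(γ : Nat). \(ω : Nat). succ ω) μ) 0))))
  ~> refl Nat (succ (succ (succ (elimNat (\(μ : Nat). Nat) 2 (\(d : Nat). \(γ : Nat). succ γ) 0))))
  ~> refl Nat 5
type:
  Eq Nat 5 5


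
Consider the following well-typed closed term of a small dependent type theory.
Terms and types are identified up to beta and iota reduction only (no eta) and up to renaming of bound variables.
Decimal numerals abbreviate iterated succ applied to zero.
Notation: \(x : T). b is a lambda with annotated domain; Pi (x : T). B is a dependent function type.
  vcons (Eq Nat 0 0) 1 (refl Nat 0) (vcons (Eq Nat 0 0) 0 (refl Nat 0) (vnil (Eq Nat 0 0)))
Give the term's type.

the term's type:
  Vec (Eq Nat 0 0) 2


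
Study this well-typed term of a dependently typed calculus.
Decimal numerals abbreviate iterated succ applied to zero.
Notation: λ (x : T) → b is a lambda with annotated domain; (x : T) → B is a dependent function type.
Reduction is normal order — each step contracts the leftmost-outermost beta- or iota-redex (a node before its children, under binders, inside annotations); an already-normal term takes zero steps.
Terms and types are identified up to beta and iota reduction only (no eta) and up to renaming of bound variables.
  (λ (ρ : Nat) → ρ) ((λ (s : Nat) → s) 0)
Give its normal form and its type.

reduced normal form:
  0
the term's type:
  Nat
observation: 2 normal-order steps normalize the term, beginning with a beta-redex.


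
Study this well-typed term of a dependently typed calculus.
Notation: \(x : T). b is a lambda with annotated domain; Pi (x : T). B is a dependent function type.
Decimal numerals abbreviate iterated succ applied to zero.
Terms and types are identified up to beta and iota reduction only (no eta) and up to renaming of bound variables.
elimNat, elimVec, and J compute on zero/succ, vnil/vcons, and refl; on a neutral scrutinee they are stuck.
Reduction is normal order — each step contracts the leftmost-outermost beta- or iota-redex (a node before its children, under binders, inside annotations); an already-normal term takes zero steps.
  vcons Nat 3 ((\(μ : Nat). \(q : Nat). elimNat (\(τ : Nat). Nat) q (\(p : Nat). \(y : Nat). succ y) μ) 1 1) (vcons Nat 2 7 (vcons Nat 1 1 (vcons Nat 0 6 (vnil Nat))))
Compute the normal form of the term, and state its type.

reduced normal form:
  vcons Nat 3 2 (vcons Nat 2 7 (vcons Nat 1 1 (vcons Nat 0 6 (vnil Nat))))
the term's type:
  Vec Nat 4
observation: 6 normal-order steps separate the term from its normal form.
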